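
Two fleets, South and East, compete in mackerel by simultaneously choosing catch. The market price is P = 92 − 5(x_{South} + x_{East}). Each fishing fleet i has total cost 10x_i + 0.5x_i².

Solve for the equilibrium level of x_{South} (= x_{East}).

Fishing fleet South's profit: π = x_{South}(92 − 5(x_{South} + x_{East})) − 10x_{South} − 0.5x_{South}².
∂π/∂x_{South} = 82 − 11x_{South} − 5x_{East} = 0, so x_{South} = 82/11 − (5/11)x_{East}.
The game is symmetric, so in equilibrium x_{East} = x_{South}: the reaction function gives (16/11)x_{South} = 82/11, hence x_{South} = 5.125.

5.125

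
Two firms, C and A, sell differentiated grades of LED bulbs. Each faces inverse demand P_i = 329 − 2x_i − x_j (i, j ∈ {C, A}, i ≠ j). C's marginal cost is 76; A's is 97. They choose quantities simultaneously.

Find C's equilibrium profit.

Firm C's profit: π = x_C(329 − 2x_C − x_A) − 76x_C.
∂π/∂x_C = 253 − 4x_C − x_A = 0 ⇒ x_C = 63.25 − 0.25x_A.
Similarly x_A = 58 − 0.25x_C.
Solving the two reaction functions simultaneously: (1 − (−0.25)(−0.25))x_C = 63.25 − 0.25·58, so 0.9375x_C = 48.75 and x_C = 52.
Then x_A = 58 − 0.25·52 = 45.
P_C = 329 − 2·52 − 45 = 180.
Profit = (180 − 76)·52 = 5408.

5408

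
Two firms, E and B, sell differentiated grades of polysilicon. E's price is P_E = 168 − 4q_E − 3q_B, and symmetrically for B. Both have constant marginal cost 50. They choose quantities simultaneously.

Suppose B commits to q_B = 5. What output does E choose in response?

Firm E's profit: π = q_E(168 − 4q_E − 3q_B) − 50q_E.
∂π/∂q_E = 118 − 8q_E − 3q_B = 0 ⇒ q_E = 14.75 − 0.375q_B.
At q_B = 5: q_E = 14.75 − 0.375·5 = 12.875.

12.875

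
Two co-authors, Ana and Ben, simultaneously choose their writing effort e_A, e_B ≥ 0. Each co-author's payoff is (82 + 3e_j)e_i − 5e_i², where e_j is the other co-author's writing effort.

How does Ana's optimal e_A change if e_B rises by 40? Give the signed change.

Ana's payoff is (82 + 3e_B)e_A − 5e_A².
∂π/∂e_A = 82 + 3e_B − 10e_A = 0, so e_A = 8.2 + 0.3e_B.
The reaction-function slope is 0.3, so a 40-unit rise in e_B moves e_A by 0.3 × 40 = 12. Ana's best response rises — the actions are strategic complements.

12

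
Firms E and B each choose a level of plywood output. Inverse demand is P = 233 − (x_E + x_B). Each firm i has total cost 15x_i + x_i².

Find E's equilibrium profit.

Firm E's profit: π = x_E(233 − (x_E + x_B)) − 15x_E − x_E².
∂π/∂x_E = 218 − 4x_E − x_B = 0, so x_E = 54.5 − 0.25x_B.
Setting x_E = x_B in the reaction function: x_E = 54.5 − 0.25x_E, so x_E = 54.5 / 1.25 = 43.6.
Price P = 233 − 87.2 = 145.8.
E's profit: (145.8 − 15)·43.6 − (43.6)² = 3801.92.

3801.92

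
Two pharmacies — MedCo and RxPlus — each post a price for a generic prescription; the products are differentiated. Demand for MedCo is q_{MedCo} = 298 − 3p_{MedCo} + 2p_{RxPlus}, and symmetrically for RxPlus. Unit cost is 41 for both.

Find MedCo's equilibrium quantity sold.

MedCo's profit: π = (p_{MedCo} − 41)(298 − 3p_{MedCo} + 2p_{RxPlus}).
∂π/∂p_{MedCo} = 421 − 6p_{MedCo} + 2p_{RxPlus} = 0 ⇒ p_{MedCo} = 421/6 + (1/3)p_{RxPlus}.
The game is symmetric, so in equilibrium p_{RxPlus} = p_{MedCo}: the reaction function gives (2/3)p_{MedCo} = 421/6, hence p_{MedCo} = 105.25.
q_{MedCo} = 298 − 3·105.25 + 2·105.25 = 192.75.

192.75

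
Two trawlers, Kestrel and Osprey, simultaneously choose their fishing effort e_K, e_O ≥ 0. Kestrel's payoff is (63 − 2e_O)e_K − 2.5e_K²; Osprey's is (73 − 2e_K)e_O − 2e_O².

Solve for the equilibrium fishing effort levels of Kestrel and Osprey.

6.625, 14.9375

Expanding Kestrel's payoff: 63e_K − 2e_Oe_K − 2.5e_K².
∂π/∂e_K = 63 − 2e_O − 5e_K = 0, so e_K = 12.6 − 0.4e_O.
Likewise for Osprey: e_O = 18.25 − 0.5e_K.
Substituting the second reaction function into the first: e_K = 12.6 − 0.4(18.25 − 0.5e_K), which gives 0.8e_K = 5.3 ⇒ e_K = 6.625.
Then e_O = 18.25 − 0.5·6.625 = 14.9375.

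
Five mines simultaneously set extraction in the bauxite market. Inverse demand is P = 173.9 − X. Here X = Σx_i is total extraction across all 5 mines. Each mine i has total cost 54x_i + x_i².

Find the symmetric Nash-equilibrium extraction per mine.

A representative mine's profit is π_i = x_i(173.9 − X) − 54x_i − x_i², with X = x_i + Σ_{j≠i} x_j.
First-order condition: 119.9 − 4x_i − Σ_{j≠i} x_j = 0.
Imposing symmetry (x_j = x for all j) turns Σ_{j≠i} x_j into 4x, so 119.9 = 8x and x = 14.9875.

14.9875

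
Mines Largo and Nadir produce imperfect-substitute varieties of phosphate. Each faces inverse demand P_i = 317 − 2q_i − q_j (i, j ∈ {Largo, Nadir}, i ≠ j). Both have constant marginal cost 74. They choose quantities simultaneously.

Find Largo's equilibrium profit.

Mine Largo's profit: π = q_{Largo}(317 − 2q_{Largo} − q_{Nadir}) − 74q_{Largo}.
∂π/∂q_{Largo} = 243 − 4q_{Largo} − q_{Nadir} = 0 ⇒ q_{Largo} = 60.75 − 0.25q_{Nadir}.
Setting q_{Largo} = q_{Nadir} in the reaction function: q_{Largo} = 60.75 − 0.25q_{Largo}, so q_{Largo} = 60.75 / 1.25 = 48.6.
P_{Largo} = 317 − 2·48.6 − 48.6 = 171.2.
Profit = (171.2 − 74)·48.6 = 4723.92.

4723.92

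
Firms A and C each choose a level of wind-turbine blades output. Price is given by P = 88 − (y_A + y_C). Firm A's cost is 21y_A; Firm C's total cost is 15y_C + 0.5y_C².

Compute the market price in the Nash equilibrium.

46.6

Firm A's profit: π = y_A(88 − (y_A + y_C)) − 21y_A.
∂π/∂y_A = 67 − 2y_A − y_C = 0, so y_A = 33.5 − 0.5y_C.
For C: ∂π/∂y_C = 73 − 3y_C − y_A = 0 ⇒ y_C = 73/3 − (1/3)y_A.
Plugging y_C into A's best response: y_A = 33.5 − 0.5(73/3 − (1/3)y_A) ⇒ (5/6)y_A = 64/3, so y_A = 25.6.
Then y_C = 73/3 − (1/3)·25.6 = 15.8.
Equilibrium price: P = 88 − 41.4 = 46.6.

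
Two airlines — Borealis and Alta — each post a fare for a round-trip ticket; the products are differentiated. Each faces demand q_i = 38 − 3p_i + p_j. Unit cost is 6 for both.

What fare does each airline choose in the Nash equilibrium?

Borealis's profit: π = (p_{Borealis} − 6)(38 − 3p_{Borealis} + p_{Alta}).
∂π/∂p_{Borealis} = 56 − 6p_{Borealis} + p_{Alta} = 0 ⇒ p_{Borealis} = 28/3 + (1/6)p_{Alta}.
By symmetry p_{Alta} = p_{Borealis}; substituting into the reaction function, (5/6)p_{Borealis} = 28/3 and p_{Borealis} = 11.2.

11.2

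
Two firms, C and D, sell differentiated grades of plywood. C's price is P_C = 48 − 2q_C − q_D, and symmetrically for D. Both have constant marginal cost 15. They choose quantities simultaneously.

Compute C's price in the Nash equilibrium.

28.2

Firm C's profit: π = q_C(48 − 2q_C − q_D) − 15q_C.
∂π/∂q_C = 33 − 4q_C − q_D = 0 ⇒ q_C = 8.25 − 0.25q_D.
Setting q_C = q_D in the reaction function: q_C = 8.25 − 0.25q_C, so q_C = 8.25 / 1.25 = 6.6.
P_C = 48 − 2·6.6 − 6.6 = 28.2.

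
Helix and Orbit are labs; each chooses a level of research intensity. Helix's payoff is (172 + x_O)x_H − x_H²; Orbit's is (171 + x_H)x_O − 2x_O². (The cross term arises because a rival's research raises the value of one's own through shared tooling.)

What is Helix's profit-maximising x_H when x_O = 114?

143

Expanding Helix's payoff: 172x_H + x_Ox_H − x_H².
∂π/∂x_H = 172 + x_O − 2x_H = 0, so x_H = 86 + 0.5x_O.
At x_O = 114: x_H = 86 + 0.5·114 = 143.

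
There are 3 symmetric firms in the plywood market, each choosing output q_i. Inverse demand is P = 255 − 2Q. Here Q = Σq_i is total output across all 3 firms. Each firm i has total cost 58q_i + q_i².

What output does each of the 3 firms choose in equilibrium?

A representative firm's profit is π_i = q_i(255 − 2Q) − 58q_i − q_i², with Q = q_i + Σ_{j≠i} q_j.
First-order condition: 197 − 6q_i − 2Σ_{j≠i} q_j = 0.
With identical firms, set every q_j = q: then 197 − 6q − 4q = 0, i.e. q = 197/10 = 19.7.

19.7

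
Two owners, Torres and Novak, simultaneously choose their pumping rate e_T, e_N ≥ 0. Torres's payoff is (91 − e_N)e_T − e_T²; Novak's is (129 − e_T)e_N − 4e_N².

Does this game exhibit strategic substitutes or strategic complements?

Expanding Torres's payoff: 91e_T − e_Ne_T − e_T².
∂π/∂e_T = 91 − e_N − 2e_T = 0, so e_T = 45.5 − 0.5e_N.
The best-response slope de_T/de_N = −0.5 < 0: the reaction function is downward-sloping, so the choices are strategic substitutes.

strategic substitutes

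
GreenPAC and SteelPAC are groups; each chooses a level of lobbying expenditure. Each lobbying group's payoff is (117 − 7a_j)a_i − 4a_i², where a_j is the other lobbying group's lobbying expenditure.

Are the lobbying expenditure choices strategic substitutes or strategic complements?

GreenPAC's payoff is (117 − 7a_S)a_G − 4a_G².
∂π/∂a_G = 117 − 7a_S − 8a_G = 0, so a_G = 14.625 − 0.875a_S.
The best-response slope da_G/da_S = −0.875 < 0: the reaction function is downward-sloping, so the choices are strategic substitutes.

strategic substitutes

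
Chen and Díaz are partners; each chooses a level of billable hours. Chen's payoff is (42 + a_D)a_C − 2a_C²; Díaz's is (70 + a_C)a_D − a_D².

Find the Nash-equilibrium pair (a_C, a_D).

Expanding Chen's payoff: 42a_C + a_Da_C − 2a_C².
∂π/∂a_C = 42 + a_D − 4a_C = 0, so a_C = 10.5 + 0.25a_D.
Likewise for Díaz: a_D = 35 + 0.5a_C.
Solving the two reaction functions simultaneously: (1 − (0.25)(0.5))a_C = 10.5 + 0.25·35, so 0.875a_C = 19.25 and a_C = 22.
Then a_D = 35 + 0.5·22 = 46.

22, 46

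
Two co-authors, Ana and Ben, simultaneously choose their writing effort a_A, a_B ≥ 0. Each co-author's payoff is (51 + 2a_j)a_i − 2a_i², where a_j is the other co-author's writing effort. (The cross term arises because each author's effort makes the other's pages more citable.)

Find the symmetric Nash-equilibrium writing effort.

25.5

Ana's payoff is (51 + 2a_B)a_A − 2a_A².
∂π/∂a_A = 51 + 2a_B − 4a_A = 0, so a_A = 12.75 + 0.5a_B.
By symmetry a_B = a_A; substituting into the reaction function, 0.5a_A = 12.75 and a_A = 25.5.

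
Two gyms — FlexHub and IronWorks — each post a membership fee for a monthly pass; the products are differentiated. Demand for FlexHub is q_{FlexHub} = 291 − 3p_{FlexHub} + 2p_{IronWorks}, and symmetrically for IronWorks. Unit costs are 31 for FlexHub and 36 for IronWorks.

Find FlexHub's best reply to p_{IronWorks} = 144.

FlexHub's profit: π = (p_{FlexHub} − 31)(291 − 3p_{FlexHub} + 2p_{IronWorks}).
∂π/∂p_{FlexHub} = 384 − 6p_{FlexHub} + 2p_{IronWorks} = 0 ⇒ p_{FlexHub} = 64 + (1/3)p_{IronWorks}.
At p_{IronWorks} = 144: p_{FlexHub} = 64 + (1/3)·144 = 112.

112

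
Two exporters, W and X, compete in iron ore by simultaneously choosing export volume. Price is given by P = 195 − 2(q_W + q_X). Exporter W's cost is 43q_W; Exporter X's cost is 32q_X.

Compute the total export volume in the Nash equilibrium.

Exporter W's profit: π = q_W(195 − 2(q_W + q_X)) − 43q_W.
∂π/∂q_W = 152 − 4q_W − 2q_X = 0, so q_W = 38 − 0.5q_X.
By the same steps for X: q_X = 40.75 − 0.5q_W.
Plugging q_X into W's best response: q_W = 38 − 0.5(40.75 − 0.5q_W) ⇒ 0.75q_W = 17.625, so q_W = 23.5.
Then q_X = 40.75 − 0.5·23.5 = 29.
Total export volume: 23.5 + 29 = 52.5.

52.5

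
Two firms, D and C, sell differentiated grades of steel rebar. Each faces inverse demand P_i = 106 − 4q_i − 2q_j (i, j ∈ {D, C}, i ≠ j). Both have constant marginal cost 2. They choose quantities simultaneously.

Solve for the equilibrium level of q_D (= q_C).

Firm D's profit: π = q_D(106 − 4q_D − 2q_C) − 2q_D.
∂π/∂q_D = 104 − 8q_D − 2q_C = 0 ⇒ q_D = 13 − 0.25q_C.
By symmetry q_C = q_D; substituting into the reaction function, 1.25q_D = 13 and q_D = 10.4.

10.4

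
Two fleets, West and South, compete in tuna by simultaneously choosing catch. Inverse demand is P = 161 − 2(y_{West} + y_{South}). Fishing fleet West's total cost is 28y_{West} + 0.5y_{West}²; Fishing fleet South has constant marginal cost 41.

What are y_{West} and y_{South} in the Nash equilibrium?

Fishing fleet West's profit: π = y_{West}(161 − 2(y_{West} + y_{South})) − 28y_{West} − 0.5y_{West}².
∂π/∂y_{West} = 133 − 5y_{West} − 2y_{South} = 0, so y_{West} = 26.6 − 0.4y_{South}.
For South: ∂π/∂y_{South} = 120 − 4y_{South} − 2y_{West} = 0 ⇒ y_{South} = 30 − 0.5y_{West}.
Solving the two reaction functions simultaneously: (1 − (−0.4)(−0.5))y_{West} = 26.6 − 0.4·30, so 0.8y_{West} = 14.6 and y_{West} = 18.25.
Then y_{South} = 30 − 0.5·18.25 = 20.875.

18.25, 20.875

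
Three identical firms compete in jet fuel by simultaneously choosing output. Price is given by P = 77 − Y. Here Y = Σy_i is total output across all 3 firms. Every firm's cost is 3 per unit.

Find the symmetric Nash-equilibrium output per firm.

18.5

A representative firm's profit is π_i = y_i(77 − Y) − 3y_i, with Y = y_i + Σ_{j≠i} y_j.
First-order condition: 74 − 2y_i − Σ_{j≠i} y_j = 0.
In a symmetric equilibrium every firm chooses the same y, so Σ_{j≠i} y_j = 2y. The condition becomes 74 − 4y = 0, giving y = 74/4 = 18.5.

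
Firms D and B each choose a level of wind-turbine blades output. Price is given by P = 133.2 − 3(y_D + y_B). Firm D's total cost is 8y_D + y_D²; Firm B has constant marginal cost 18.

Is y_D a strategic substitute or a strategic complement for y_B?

strategic substitutes

Firm D's profit: π = y_D(133.2 − 3(y_D + y_B)) − 8y_D − y_D².
∂π/∂y_D = 125.2 − 8y_D − 3y_B = 0, so y_D = 15.65 − 0.375y_B.
The best-response slope dy_D/dy_B = −0.375 < 0: the reaction function is downward-sloping, so the choices are strategic substitutes.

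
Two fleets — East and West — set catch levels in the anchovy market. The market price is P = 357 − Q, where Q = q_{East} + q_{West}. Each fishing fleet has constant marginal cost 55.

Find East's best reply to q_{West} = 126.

Fishing fleet East's profit: π = q_{East}(357 − (q_{East} + q_{West})) − 55q_{East}.
∂π/∂q_{East} = 302 − 2q_{East} − q_{West} = 0, so q_{East} = 151 − 0.5q_{West}.
At q_{West} = 126: q_{East} = 151 − 0.5·126 = 88.

88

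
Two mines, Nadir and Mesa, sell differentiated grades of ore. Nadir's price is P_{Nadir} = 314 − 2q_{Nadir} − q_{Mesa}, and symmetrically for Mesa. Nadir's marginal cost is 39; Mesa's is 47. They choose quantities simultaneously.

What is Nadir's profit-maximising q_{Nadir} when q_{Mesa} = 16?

64.75

Mine Nadir's profit: π = q_{Nadir}(314 − 2q_{Nadir} − q_{Mesa}) − 39q_{Nadir}.
∂π/∂q_{Nadir} = 275 − 4q_{Nadir} − q_{Mesa} = 0 ⇒ q_{Nadir} = 68.75 − 0.25q_{Mesa}.
At q_{Mesa} = 16: q_{Nadir} = 68.75 − 0.25·16 = 64.75.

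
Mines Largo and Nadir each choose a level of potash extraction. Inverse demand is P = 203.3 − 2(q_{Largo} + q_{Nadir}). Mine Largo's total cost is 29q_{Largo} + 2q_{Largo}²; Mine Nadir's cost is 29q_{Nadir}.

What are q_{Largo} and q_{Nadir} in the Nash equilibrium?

Mine Largo's profit: π = q_{Largo}(203.3 − 2(q_{Largo} + q_{Nadir})) − 29q_{Largo} − 2q_{Largo}².
∂π/∂q_{Largo} = 174.3 − 8q_{Largo} − 2q_{Nadir} = 0, so q_{Largo} = 21.7875 − 0.25q_{Nadir}.
For Nadir: ∂π/∂q_{Nadir} = 174.3 − 4q_{Nadir} − 2q_{Largo} = 0 ⇒ q_{Nadir} = 43.575 − 0.5q_{Largo}.
Solving the two reaction functions simultaneously: (1 − (−0.25)(−0.5))q_{Largo} = 21.7875 − 0.25·43.575, so 0.875q_{Largo} = 1743/160 and q_{Largo} = 12.45.
Then q_{Nadir} = 43.575 − 0.5·12.45 = 37.35.

12.45, 37.35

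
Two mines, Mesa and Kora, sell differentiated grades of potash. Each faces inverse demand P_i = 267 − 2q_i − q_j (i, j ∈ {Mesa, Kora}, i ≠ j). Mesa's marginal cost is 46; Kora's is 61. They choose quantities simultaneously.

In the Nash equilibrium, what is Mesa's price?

Mine Mesa's profit: π = q_{Mesa}(267 − 2q_{Mesa} − q_{Kora}) − 46q_{Mesa}.
∂π/∂q_{Mesa} = 221 − 4q_{Mesa} − q_{Kora} = 0 ⇒ q_{Mesa} = 55.25 − 0.25q_{Kora}.
Similarly q_{Kora} = 51.5 − 0.25q_{Mesa}.
Solving the two reaction functions simultaneously: (1 − (−0.25)(−0.25))q_{Mesa} = 55.25 − 0.25·51.5, so 0.9375q_{Mesa} = 42.375 and q_{Mesa} = 45.2.
Then q_{Kora} = 51.5 − 0.25·45.2 = 40.2.
P_{Mesa} = 267 − 2·45.2 − 40.2 = 136.4.

136.4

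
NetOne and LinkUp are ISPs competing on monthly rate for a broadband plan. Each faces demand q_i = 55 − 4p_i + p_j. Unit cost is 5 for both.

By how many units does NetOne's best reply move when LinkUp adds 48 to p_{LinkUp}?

NetOne's profit: π = (p_{NetOne} − 5)(55 − 4p_{NetOne} + p_{LinkUp}).
∂π/∂p_{NetOne} = 75 − 8p_{NetOne} + p_{LinkUp} = 0 ⇒ p_{NetOne} = 9.375 + 0.125p_{LinkUp}.
The reaction-function slope is 0.125, so a 48-unit rise in p_{LinkUp} moves p_{NetOne} by 0.125 × 48 = 6. NetOne's best response rises — the actions are strategic complements.

6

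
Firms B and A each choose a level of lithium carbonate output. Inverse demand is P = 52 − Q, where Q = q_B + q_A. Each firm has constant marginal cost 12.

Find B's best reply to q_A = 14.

Firm B's profit: π = q_B(52 − (q_B + q_A)) − 12q_B.
∂π/∂q_B = 40 − 2q_B − q_A = 0, so q_B = 20 − 0.5q_A.
At q_A = 14: q_B = 20 − 0.5·14 = 13.

13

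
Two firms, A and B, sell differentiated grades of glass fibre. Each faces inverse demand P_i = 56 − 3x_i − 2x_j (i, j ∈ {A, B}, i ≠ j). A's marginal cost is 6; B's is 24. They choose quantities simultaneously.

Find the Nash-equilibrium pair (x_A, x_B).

Firm A's profit: π = x_A(56 − 3x_A − 2x_B) − 6x_A.
∂π/∂x_A = 50 − 6x_A − 2x_B = 0 ⇒ x_A = 25/3 − (1/3)x_B.
Similarly x_B = 16/3 − (1/3)x_A.
Solving the two reaction functions simultaneously: (1 − (−1/3)(−1/3))x_A = 25/3 − (1/3)·(16/3), so (8/9)x_A = 59/9 and x_A = 7.375.
Then x_B = 16/3 − (1/3)·7.375 = 2.875.

7.375, 2.875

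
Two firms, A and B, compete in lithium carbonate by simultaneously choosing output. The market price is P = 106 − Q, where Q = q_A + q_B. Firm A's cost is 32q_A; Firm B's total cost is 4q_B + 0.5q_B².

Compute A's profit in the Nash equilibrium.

576

Firm A's profit: π = q_A(106 − (q_A + q_B)) − 32q_A.
∂π/∂q_A = 74 − 2q_A − q_B = 0, so q_A = 37 − 0.5q_B.
For B: ∂π/∂q_B = 102 − 3q_B − q_A = 0 ⇒ q_B = 34 − (1/3)q_A.
Substituting the second reaction function into the first: q_A = 37 − 0.5(34 − (1/3)q_A), which gives (5/6)q_A = 20 ⇒ q_A = 24.
Then q_B = 34 − (1/3)·24 = 26.
Price P = 106 − 50 = 56.
A's profit: (56 − 32)·24 = 576.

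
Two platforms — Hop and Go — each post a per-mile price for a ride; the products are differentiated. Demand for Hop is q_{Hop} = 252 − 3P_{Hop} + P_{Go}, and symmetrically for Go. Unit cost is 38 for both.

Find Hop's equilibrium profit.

3717.12

Hop's profit: π = (P_{Hop} − 38)(252 − 3P_{Hop} + P_{Go}).
∂π/∂P_{Hop} = 366 − 6P_{Hop} + P_{Go} = 0 ⇒ P_{Hop} = 61 + (1/6)P_{Go}.
The game is symmetric, so in equilibrium P_{Go} = P_{Hop}: the reaction function gives (5/6)P_{Hop} = 61, hence P_{Hop} = 73.2.
q_{Hop} = 252 − 3·73.2 + 73.2 = 105.6.
Profit = (73.2 − 38)·105.6 = 3717.12.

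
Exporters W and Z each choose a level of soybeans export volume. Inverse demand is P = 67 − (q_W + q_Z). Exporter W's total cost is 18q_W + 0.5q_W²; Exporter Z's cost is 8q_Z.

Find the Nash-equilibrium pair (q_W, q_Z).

Exporter W's profit: π = q_W(67 − (q_W + q_Z)) − 18q_W − 0.5q_W².
∂π/∂q_W = 49 − 3q_W − q_Z = 0, so q_W = 49/3 − (1/3)q_Z.
For Z: ∂π/∂q_Z = 59 − 2q_Z − q_W = 0 ⇒ q_Z = 29.5 − 0.5q_W.
Solving the two reaction functions simultaneously: (1 − (−1/3)(−0.5))q_W = 49/3 − (1/3)·29.5, so (5/6)q_W = 6.5 and q_W = 7.8.
Then q_Z = 29.5 − 0.5·7.8 = 25.6.

7.8, 25.6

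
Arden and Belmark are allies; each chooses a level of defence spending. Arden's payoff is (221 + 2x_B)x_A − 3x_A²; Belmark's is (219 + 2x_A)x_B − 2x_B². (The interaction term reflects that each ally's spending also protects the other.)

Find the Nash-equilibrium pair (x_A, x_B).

Expanding Arden's payoff: 221x_A + 2x_Bx_A − 3x_A².
∂π/∂x_A = 221 + 2x_B − 6x_A = 0, so x_A = 221/6 + (1/3)x_B.
Likewise for Belmark: x_B = 54.75 + 0.5x_A.
Substituting the second reaction function into the first: x_A = 221/6 + (1/3)(54.75 + 0.5x_A), which gives (5/6)x_A = 661/12 ⇒ x_A = 66.1.
Then x_B = 54.75 + 0.5·66.1 = 87.8.

66.1, 87.8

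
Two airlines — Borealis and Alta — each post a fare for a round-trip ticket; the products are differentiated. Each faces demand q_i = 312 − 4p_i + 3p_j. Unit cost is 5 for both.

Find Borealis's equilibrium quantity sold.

245.6

Borealis's profit: π = (p_{Borealis} − 5)(312 − 4p_{Borealis} + 3p_{Alta}).
∂π/∂p_{Borealis} = 332 − 8p_{Borealis} + 3p_{Alta} = 0 ⇒ p_{Borealis} = 41.5 + 0.375p_{Alta}.
The game is symmetric, so in equilibrium p_{Alta} = p_{Borealis}: the reaction function gives 0.625p_{Borealis} = 41.5, hence p_{Borealis} = 66.4.
q_{Borealis} = 312 − 4·66.4 + 3·66.4 = 245.6.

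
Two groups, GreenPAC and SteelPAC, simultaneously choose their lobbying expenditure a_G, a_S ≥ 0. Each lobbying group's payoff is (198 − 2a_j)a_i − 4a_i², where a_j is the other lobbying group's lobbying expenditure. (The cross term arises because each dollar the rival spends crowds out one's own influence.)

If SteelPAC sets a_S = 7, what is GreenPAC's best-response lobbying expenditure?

23

GreenPAC's payoff is (198 − 2a_S)a_G − 4a_G².
∂π/∂a_G = 198 − 2a_S − 8a_G = 0, so a_G = 24.75 − 0.25a_S.
At a_S = 7: a_G = 24.75 − 0.25·7 = 23.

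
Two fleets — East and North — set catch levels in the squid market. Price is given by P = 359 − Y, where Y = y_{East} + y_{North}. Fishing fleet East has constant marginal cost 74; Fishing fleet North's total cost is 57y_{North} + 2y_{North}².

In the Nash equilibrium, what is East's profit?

16384

Fishing fleet East's profit: π = y_{East}(359 − (y_{East} + y_{North})) − 74y_{East}.
∂π/∂y_{East} = 285 − 2y_{East} − y_{North} = 0, so y_{East} = 142.5 − 0.5y_{North}.
For North: ∂π/∂y_{North} = 302 − 6y_{North} − y_{East} = 0 ⇒ y_{North} = 151/3 − (1/6)y_{East}.
Substituting the second reaction function into the first: y_{East} = 142.5 − 0.5(151/3 − (1/6)y_{East}), which gives (11/12)y_{East} = 352/3 ⇒ y_{East} = 128.
Then y_{North} = 151/3 − (1/6)·128 = 29.
Price P = 359 − 157 = 202.
East's profit: (202 − 74)·128 = 16384.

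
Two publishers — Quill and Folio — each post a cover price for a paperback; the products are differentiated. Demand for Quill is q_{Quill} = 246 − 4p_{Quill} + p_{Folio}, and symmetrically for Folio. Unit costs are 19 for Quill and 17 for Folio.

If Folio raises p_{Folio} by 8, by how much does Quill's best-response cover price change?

Quill's profit: π = (p_{Quill} − 19)(246 − 4p_{Quill} + p_{Folio}).
∂π/∂p_{Quill} = 322 − 8p_{Quill} + p_{Folio} = 0 ⇒ p_{Quill} = 40.25 + 0.125p_{Folio}.
The reaction-function slope is 0.125, so an 8-unit rise in p_{Folio} moves p_{Quill} by 0.125 × 8 = 1. Quill's best response rises — the actions are strategic complements.

1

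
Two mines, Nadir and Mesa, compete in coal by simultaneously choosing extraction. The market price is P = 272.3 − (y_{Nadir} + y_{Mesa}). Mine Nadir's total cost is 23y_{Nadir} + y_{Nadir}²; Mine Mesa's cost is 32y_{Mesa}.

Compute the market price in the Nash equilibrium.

133.7

Mine Nadir's profit: π = y_{Nadir}(272.3 − (y_{Nadir} + y_{Mesa})) − 23y_{Nadir} − y_{Nadir}².
∂π/∂y_{Nadir} = 249.3 − 4y_{Nadir} − y_{Mesa} = 0, so y_{Nadir} = 62.325 − 0.25y_{Mesa}.
For Mesa: ∂π/∂y_{Mesa} = 240.3 − 2y_{Mesa} − y_{Nadir} = 0 ⇒ y_{Mesa} = 120.15 − 0.5y_{Nadir}.
Plugging y_{Mesa} into Nadir's best response: y_{Nadir} = 62.325 − 0.25(120.15 − 0.5y_{Nadir}) ⇒ 0.875y_{Nadir} = 32.2875, so y_{Nadir} = 36.9.
Then y_{Mesa} = 120.15 − 0.5·36.9 = 101.7.
Equilibrium price: P = 272.3 − 138.6 = 133.7.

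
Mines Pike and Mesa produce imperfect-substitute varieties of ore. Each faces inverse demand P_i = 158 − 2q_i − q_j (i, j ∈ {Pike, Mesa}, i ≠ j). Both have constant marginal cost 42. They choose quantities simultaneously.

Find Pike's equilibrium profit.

1076.48

Mine Pike's profit: π = q_{Pike}(158 − 2q_{Pike} − q_{Mesa}) − 42q_{Pike}.
∂π/∂q_{Pike} = 116 − 4q_{Pike} − q_{Mesa} = 0 ⇒ q_{Pike} = 29 − 0.25q_{Mesa}.
By symmetry q_{Mesa} = q_{Pike}; substituting into the reaction function, 1.25q_{Pike} = 29 and q_{Pike} = 23.2.
P_{Pike} = 158 − 2·23.2 − 23.2 = 88.4.
Profit = (88.4 − 42)·23.2 = 1076.48.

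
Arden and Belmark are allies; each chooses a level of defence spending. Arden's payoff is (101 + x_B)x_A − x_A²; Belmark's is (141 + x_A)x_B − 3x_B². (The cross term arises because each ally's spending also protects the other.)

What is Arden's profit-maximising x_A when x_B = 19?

Expanding Arden's payoff: 101x_A + x_Bx_A − x_A².
∂π/∂x_A = 101 + x_B − 2x_A = 0, so x_A = 50.5 + 0.5x_B.
At x_B = 19: x_A = 50.5 + 0.5·19 = 60.

60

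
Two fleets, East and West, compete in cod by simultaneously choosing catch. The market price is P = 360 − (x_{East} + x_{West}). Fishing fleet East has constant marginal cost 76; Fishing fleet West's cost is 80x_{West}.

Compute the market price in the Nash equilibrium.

172

Fishing fleet East's profit: π = x_{East}(360 − (x_{East} + x_{West})) − 76x_{East}.
∂π/∂x_{East} = 284 − 2x_{East} − x_{West} = 0, so x_{East} = 142 − 0.5x_{West}.
By the same steps for West: x_{West} = 140 − 0.5x_{East}.
Plugging x_{West} into East's best response: x_{East} = 142 − 0.5(140 − 0.5x_{East}) ⇒ 0.75x_{East} = 72, so x_{East} = 96.
Then x_{West} = 140 − 0.5·96 = 92.
Equilibrium price: P = 360 − 188 = 172.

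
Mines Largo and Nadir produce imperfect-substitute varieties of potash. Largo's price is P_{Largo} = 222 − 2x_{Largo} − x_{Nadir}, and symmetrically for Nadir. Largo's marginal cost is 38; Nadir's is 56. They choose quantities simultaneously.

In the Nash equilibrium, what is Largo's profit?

2888

Mine Largo's profit: π = x_{Largo}(222 − 2x_{Largo} − x_{Nadir}) − 38x_{Largo}.
∂π/∂x_{Largo} = 184 − 4x_{Largo} − x_{Nadir} = 0 ⇒ x_{Largo} = 46 − 0.25x_{Nadir}.
Similarly x_{Nadir} = 41.5 − 0.25x_{Largo}.
Substituting the second reaction function into the first: x_{Largo} = 46 − 0.25(41.5 − 0.25x_{Largo}), which gives 0.9375x_{Largo} = 35.625 ⇒ x_{Largo} = 38.
Then x_{Nadir} = 41.5 − 0.25·38 = 32.
P_{Largo} = 222 − 2·38 − 32 = 114.
Profit = (114 − 38)·38 = 2888.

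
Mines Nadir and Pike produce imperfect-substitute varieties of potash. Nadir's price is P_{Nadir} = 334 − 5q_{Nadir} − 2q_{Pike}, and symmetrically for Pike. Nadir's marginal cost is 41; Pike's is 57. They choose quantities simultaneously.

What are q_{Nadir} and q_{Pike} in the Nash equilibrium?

24.75, 22.75

Mine Nadir's profit: π = q_{Nadir}(334 − 5q_{Nadir} − 2q_{Pike}) − 41q_{Nadir}.
∂π/∂q_{Nadir} = 293 − 10q_{Nadir} − 2q_{Pike} = 0 ⇒ q_{Nadir} = 29.3 − 0.2q_{Pike}.
Similarly q_{Pike} = 27.7 − 0.2q_{Nadir}.
Solving the two reaction functions simultaneously: (1 − (−0.2)(−0.2))q_{Nadir} = 29.3 − 0.2·27.7, so 0.96q_{Nadir} = 23.76 and q_{Nadir} = 24.75.
Then q_{Pike} = 27.7 − 0.2·24.75 = 22.75.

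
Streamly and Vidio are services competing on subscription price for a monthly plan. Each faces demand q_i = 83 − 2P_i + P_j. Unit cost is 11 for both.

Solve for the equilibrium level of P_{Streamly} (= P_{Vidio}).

35

Streamly's profit: π = (P_{Streamly} − 11)(83 − 2P_{Streamly} + P_{Vidio}).
∂π/∂P_{Streamly} = 105 − 4P_{Streamly} + P_{Vidio} = 0 ⇒ P_{Streamly} = 26.25 + 0.25P_{Vidio}.
The game is symmetric, so in equilibrium P_{Vidio} = P_{Streamly}: the reaction function gives 0.75P_{Streamly} = 26.25, hence P_{Streamly} = 35.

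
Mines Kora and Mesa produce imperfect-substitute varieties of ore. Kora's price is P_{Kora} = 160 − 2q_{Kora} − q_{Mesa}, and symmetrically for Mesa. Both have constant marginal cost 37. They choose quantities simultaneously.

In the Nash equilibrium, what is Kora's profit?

1210.32

Mine Kora's profit: π = q_{Kora}(160 − 2q_{Kora} − q_{Mesa}) − 37q_{Kora}.
∂π/∂q_{Kora} = 123 − 4q_{Kora} − q_{Mesa} = 0 ⇒ q_{Kora} = 30.75 − 0.25q_{Mesa}.
By symmetry q_{Mesa} = q_{Kora}; substituting into the reaction function, 1.25q_{Kora} = 30.75 and q_{Kora} = 24.6.
P_{Kora} = 160 − 2·24.6 − 24.6 = 86.2.
Profit = (86.2 − 37)·24.6 = 1210.32.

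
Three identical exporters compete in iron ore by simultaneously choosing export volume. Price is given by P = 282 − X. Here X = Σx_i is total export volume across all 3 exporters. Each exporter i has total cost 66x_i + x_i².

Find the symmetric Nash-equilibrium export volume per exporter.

36

A representative exporter's profit is π_i = x_i(282 − X) − 66x_i − x_i², with X = x_i + Σ_{j≠i} x_j.
First-order condition: 216 − 4x_i − Σ_{j≠i} x_j = 0.
With identical exporters, set every x_j = x: then 216 − 4x − 2x = 0, i.e. x = 216/6 = 36.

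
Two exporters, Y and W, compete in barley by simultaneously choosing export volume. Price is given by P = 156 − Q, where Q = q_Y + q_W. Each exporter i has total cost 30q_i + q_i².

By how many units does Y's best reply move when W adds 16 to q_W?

Exporter Y's profit: π = q_Y(156 − (q_Y + q_W)) − 30q_Y − q_Y².
∂π/∂q_Y = 126 − 4q_Y − q_W = 0, so q_Y = 31.5 − 0.25q_W.
The reaction-function slope is −0.25, so a 16-unit rise in q_W moves q_Y by −0.25 × 16 = −4. Y's best response falls — the actions are strategic substitutes.

-4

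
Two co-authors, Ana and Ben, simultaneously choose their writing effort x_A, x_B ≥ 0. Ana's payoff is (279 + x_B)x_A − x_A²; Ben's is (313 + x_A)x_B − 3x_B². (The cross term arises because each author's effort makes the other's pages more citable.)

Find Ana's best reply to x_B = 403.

Expanding Ana's payoff: 279x_A + x_Bx_A − x_A².
∂π/∂x_A = 279 + x_B − 2x_A = 0, so x_A = 139.5 + 0.5x_B.
At x_B = 403: x_A = 139.5 + 0.5·403 = 341.

341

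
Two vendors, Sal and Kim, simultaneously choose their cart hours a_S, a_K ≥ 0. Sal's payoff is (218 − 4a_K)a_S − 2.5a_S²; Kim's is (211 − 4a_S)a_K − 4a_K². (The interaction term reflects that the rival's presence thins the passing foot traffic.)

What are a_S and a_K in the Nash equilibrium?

Expanding Sal's payoff: 218a_S − 4a_Ka_S − 2.5a_S².
∂π/∂a_S = 218 − 4a_K − 5a_S = 0, so a_S = 43.6 − 0.8a_K.
Likewise for Kim: a_K = 26.375 − 0.5a_S.
Solving the two reaction functions simultaneously: (1 − (−0.8)(−0.5))a_S = 43.6 − 0.8·26.375, so 0.6a_S = 22.5 and a_S = 37.5.
Then a_K = 26.375 − 0.5·37.5 = 7.625.

37.5, 7.625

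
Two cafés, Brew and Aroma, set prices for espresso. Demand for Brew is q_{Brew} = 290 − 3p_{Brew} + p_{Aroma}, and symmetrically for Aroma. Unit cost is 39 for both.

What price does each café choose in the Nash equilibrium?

Brew's profit: π = (p_{Brew} − 39)(290 − 3p_{Brew} + p_{Aroma}).
∂π/∂p_{Brew} = 407 − 6p_{Brew} + p_{Aroma} = 0 ⇒ p_{Brew} = 407/6 + (1/6)p_{Aroma}.
The game is symmetric, so in equilibrium p_{Aroma} = p_{Brew}: the reaction function gives (5/6)p_{Brew} = 407/6, hence p_{Brew} = 81.4.

81.4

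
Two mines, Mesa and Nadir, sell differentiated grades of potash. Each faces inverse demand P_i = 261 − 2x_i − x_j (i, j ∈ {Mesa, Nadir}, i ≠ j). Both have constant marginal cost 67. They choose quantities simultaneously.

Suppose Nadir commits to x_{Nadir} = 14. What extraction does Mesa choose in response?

Mine Mesa's profit: π = x_{Mesa}(261 − 2x_{Mesa} − x_{Nadir}) − 67x_{Mesa}.
∂π/∂x_{Mesa} = 194 − 4x_{Mesa} − x_{Nadir} = 0 ⇒ x_{Mesa} = 48.5 − 0.25x_{Nadir}.
At x_{Nadir} = 14: x_{Mesa} = 48.5 − 0.25·14 = 45.

45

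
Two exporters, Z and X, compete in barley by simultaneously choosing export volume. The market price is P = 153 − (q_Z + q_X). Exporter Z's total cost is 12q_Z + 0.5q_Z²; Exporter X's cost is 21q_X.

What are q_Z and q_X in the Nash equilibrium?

30, 51

Exporter Z's profit: π = q_Z(153 − (q_Z + q_X)) − 12q_Z − 0.5q_Z².
∂π/∂q_Z = 141 − 3q_Z − q_X = 0, so q_Z = 47 − (1/3)q_X.
For X: ∂π/∂q_X = 132 − 2q_X − q_Z = 0 ⇒ q_X = 66 − 0.5q_Z.
Substituting the second reaction function into the first: q_Z = 47 − (1/3)(66 − 0.5q_Z), which gives (5/6)q_Z = 25 ⇒ q_Z = 30.
Then q_X = 66 − 0.5·30 = 51.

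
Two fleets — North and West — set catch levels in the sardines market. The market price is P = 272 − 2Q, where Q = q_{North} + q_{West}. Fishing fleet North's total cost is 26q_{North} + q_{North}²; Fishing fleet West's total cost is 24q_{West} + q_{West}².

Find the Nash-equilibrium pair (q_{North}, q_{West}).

Fishing fleet North's profit: π = q_{North}(272 − 2(q_{North} + q_{West})) − 26q_{North} − q_{North}².
∂π/∂q_{North} = 246 − 6q_{North} − 2q_{West} = 0, so q_{North} = 41 − (1/3)q_{West}.
By the same steps for West: q_{West} = 124/3 − (1/3)q_{North}.
Substituting the second reaction function into the first: q_{North} = 41 − (1/3)(124/3 − (1/3)q_{North}), which gives (8/9)q_{North} = 245/9 ⇒ q_{North} = 30.625.
Then q_{West} = 124/3 − (1/3)·30.625 = 31.125.

30.625, 31.125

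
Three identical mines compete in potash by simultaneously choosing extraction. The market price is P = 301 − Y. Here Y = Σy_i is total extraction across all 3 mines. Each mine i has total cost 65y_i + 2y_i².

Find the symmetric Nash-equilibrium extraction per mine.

29.5

A representative mine's profit is π_i = y_i(301 − Y) − 65y_i − 2y_i², with Y = y_i + Σ_{j≠i} y_j.
First-order condition: 236 − 6y_i − Σ_{j≠i} y_j = 0.
In a symmetric equilibrium every mine chooses the same y, so Σ_{j≠i} y_j = 2y. The condition becomes 236 − 8y = 0, giving y = 236/8 = 29.5.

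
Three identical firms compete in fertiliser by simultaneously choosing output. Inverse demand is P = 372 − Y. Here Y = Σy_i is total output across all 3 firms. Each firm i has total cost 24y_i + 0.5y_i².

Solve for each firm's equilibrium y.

A representative firm's profit is π_i = y_i(372 − Y) − 24y_i − 0.5y_i², with Y = y_i + Σ_{j≠i} y_j.
First-order condition: 348 − 3y_i − Σ_{j≠i} y_j = 0.
Imposing symmetry (y_j = y for all j) turns Σ_{j≠i} y_j into 2y, so 348 = 5y and y = 69.6.

69.6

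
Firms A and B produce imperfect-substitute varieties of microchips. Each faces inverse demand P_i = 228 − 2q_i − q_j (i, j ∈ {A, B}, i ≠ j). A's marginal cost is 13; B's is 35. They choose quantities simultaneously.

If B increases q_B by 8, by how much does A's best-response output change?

-2

Firm A's profit: π = q_A(228 − 2q_A − q_B) − 13q_A.
∂π/∂q_A = 215 − 4q_A − q_B = 0 ⇒ q_A = 53.75 − 0.25q_B.
The reaction-function slope is −0.25, so an 8-unit rise in q_B moves q_A by −0.25 × 8 = −2. A's best response falls — the actions are strategic substitutes.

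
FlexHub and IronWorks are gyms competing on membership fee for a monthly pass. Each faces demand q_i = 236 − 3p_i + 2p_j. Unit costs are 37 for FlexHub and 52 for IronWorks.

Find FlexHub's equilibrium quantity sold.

FlexHub's profit: π = (p_{FlexHub} − 37)(236 − 3p_{FlexHub} + 2p_{IronWorks}).
∂π/∂p_{FlexHub} = 347 − 6p_{FlexHub} + 2p_{IronWorks} = 0 ⇒ p_{FlexHub} = 347/6 + (1/3)p_{IronWorks}.
Similarly p_{IronWorks} = 196/3 + (1/3)p_{FlexHub}.
Substituting the second reaction function into the first: p_{FlexHub} = 347/6 + (1/3)(196/3 + (1/3)p_{FlexHub}), which gives (8/9)p_{FlexHub} = 1433/18 ⇒ p_{FlexHub} = 89.5625.
Then p_{IronWorks} = 196/3 + (1/3)·89.5625 = 95.1875.
q_{FlexHub} = 236 − 3·89.5625 + 2·95.1875 = 157.6875.

157.6875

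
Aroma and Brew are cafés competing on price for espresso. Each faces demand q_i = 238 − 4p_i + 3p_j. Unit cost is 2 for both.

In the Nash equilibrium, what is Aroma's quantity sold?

188.8

Aroma's profit: π = (p_{Aroma} − 2)(238 − 4p_{Aroma} + 3p_{Brew}).
∂π/∂p_{Aroma} = 246 − 8p_{Aroma} + 3p_{Brew} = 0 ⇒ p_{Aroma} = 30.75 + 0.375p_{Brew}.
The game is symmetric, so in equilibrium p_{Brew} = p_{Aroma}: the reaction function gives 0.625p_{Aroma} = 30.75, hence p_{Aroma} = 49.2.
q_{Aroma} = 238 − 4·49.2 + 3·49.2 = 188.8.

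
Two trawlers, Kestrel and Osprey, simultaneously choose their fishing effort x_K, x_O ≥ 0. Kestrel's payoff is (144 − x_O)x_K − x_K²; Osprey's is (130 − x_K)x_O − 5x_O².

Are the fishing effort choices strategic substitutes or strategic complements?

Expanding Kestrel's payoff: 144x_K − x_Ox_K − x_K².
∂π/∂x_K = 144 − x_O − 2x_K = 0, so x_K = 72 − 0.5x_O.
The best-response slope dx_K/dx_O = −0.5 < 0: the reaction function is downward-sloping, so the choices are strategic substitutes.

strategic substitutes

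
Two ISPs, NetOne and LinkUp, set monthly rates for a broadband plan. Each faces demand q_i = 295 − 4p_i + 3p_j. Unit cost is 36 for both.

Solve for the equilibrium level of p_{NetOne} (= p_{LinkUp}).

87.8

NetOne's profit: π = (p_{NetOne} − 36)(295 − 4p_{NetOne} + 3p_{LinkUp}).
∂π/∂p_{NetOne} = 439 − 8p_{NetOne} + 3p_{LinkUp} = 0 ⇒ p_{NetOne} = 54.875 + 0.375p_{LinkUp}.
The game is symmetric, so in equilibrium p_{LinkUp} = p_{NetOne}: the reaction function gives 0.625p_{NetOne} = 54.875, hence p_{NetOne} = 87.8.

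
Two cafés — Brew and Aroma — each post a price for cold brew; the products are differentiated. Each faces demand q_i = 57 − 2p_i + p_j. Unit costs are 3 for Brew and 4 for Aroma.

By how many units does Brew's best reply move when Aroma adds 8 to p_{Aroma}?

Brew's profit: π = (p_{Brew} − 3)(57 − 2p_{Brew} + p_{Aroma}).
∂π/∂p_{Brew} = 63 − 4p_{Brew} + p_{Aroma} = 0 ⇒ p_{Brew} = 15.75 + 0.25p_{Aroma}.
The reaction-function slope is 0.25, so an 8-unit rise in p_{Aroma} moves p_{Brew} by 0.25 × 8 = 2. Brew's best response rises — the actions are strategic complements.

2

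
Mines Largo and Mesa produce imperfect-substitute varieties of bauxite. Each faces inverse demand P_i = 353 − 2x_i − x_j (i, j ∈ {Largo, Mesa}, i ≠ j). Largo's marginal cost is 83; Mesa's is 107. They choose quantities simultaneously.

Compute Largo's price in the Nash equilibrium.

194.2

Mine Largo's profit: π = x_{Largo}(353 − 2x_{Largo} − x_{Mesa}) − 83x_{Largo}.
∂π/∂x_{Largo} = 270 − 4x_{Largo} − x_{Mesa} = 0 ⇒ x_{Largo} = 67.5 − 0.25x_{Mesa}.
Similarly x_{Mesa} = 61.5 − 0.25x_{Largo}.
Solving the two reaction functions simultaneously: (1 − (−0.25)(−0.25))x_{Largo} = 67.5 − 0.25·61.5, so 0.9375x_{Largo} = 52.125 and x_{Largo} = 55.6.
Then x_{Mesa} = 61.5 − 0.25·55.6 = 47.6.
P_{Largo} = 353 − 2·55.6 − 47.6 = 194.2.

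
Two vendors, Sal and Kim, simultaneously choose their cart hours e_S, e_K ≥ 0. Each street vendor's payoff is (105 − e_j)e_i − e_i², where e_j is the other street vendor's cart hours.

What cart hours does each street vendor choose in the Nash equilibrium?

35

Sal's payoff is (105 − e_K)e_S − e_S².
∂π/∂e_S = 105 − e_K − 2e_S = 0, so e_S = 52.5 − 0.5e_K.
Setting e_S = e_K in the reaction function: e_S = 52.5 − 0.5e_S, so e_S = 52.5 / 1.5 = 35.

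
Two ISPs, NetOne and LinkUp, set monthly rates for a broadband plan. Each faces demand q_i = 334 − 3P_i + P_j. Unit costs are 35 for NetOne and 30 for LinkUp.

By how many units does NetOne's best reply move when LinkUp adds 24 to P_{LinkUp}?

4

NetOne's profit: π = (P_{NetOne} − 35)(334 − 3P_{NetOne} + P_{LinkUp}).
∂π/∂P_{NetOne} = 439 − 6P_{NetOne} + P_{LinkUp} = 0 ⇒ P_{NetOne} = 439/6 + (1/6)P_{LinkUp}.
The reaction-function slope is 1/6, so a 24-unit rise in P_{LinkUp} moves P_{NetOne} by 1/6 × 24 = 4. NetOne's best response rises — the actions are strategic complements.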